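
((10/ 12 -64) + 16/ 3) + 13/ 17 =-5821/ 102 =-57.07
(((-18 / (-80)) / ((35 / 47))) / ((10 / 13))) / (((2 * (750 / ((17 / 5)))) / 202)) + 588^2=6050523147261 / 17500000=345744.18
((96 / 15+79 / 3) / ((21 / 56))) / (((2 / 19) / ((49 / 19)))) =96236 / 45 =2138.58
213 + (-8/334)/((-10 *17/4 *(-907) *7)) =213.00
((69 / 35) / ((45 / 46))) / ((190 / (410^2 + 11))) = 29643573 / 16625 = 1783.07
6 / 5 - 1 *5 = -19 / 5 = -3.80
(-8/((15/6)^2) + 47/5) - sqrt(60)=203/25 - 2 * sqrt(15)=0.37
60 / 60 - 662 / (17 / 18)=-699.94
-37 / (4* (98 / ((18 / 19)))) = -333 / 3724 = -0.09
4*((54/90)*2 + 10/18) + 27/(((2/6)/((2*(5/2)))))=18541/45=412.02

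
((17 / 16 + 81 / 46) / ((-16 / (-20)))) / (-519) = -5195 / 763968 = -0.01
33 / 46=0.72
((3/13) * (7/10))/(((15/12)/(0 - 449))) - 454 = -166408/325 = -512.02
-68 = -68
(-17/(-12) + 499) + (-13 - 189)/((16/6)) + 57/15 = 6427/15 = 428.47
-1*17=-17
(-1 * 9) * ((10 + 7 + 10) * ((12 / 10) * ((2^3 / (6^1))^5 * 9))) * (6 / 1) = -331776 / 5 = -66355.20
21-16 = 5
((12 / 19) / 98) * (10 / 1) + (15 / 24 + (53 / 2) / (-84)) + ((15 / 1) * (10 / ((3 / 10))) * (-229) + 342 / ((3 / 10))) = -633226871 / 5586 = -113359.63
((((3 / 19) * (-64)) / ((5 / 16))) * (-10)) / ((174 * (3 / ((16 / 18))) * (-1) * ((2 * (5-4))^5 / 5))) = -1280 / 14877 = -0.09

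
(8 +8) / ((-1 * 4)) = -4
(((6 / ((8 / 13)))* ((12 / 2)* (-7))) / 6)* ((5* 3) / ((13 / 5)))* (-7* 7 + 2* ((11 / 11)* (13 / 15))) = 74445 / 4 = 18611.25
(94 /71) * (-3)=-282 /71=-3.97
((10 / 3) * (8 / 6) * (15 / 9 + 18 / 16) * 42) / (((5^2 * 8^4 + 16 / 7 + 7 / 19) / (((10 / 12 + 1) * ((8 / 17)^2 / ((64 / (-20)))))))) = -68614700 / 106273372059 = -0.00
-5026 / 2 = -2513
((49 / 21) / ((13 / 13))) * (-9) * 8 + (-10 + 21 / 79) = -14041 / 79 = -177.73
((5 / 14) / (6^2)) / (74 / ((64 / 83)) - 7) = 20 / 179361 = 0.00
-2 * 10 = -20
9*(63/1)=567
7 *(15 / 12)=35 / 4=8.75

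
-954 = -954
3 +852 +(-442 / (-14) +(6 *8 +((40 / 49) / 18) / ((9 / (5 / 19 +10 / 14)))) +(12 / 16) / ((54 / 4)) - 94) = 887500501 / 1055754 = 840.63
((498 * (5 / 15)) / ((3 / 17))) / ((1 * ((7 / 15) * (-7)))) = -14110 / 49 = -287.96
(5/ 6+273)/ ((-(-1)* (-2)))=-1643/ 12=-136.92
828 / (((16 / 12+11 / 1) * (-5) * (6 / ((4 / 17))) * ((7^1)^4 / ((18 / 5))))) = -29808 / 37755725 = -0.00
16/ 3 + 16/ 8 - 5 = 7/ 3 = 2.33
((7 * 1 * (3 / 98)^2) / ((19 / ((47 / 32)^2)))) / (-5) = -19881 / 133468160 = -0.00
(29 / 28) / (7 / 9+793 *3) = 261 / 599704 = 0.00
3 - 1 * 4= -1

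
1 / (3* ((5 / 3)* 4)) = 0.05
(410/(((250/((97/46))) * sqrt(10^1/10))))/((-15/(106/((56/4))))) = -1.75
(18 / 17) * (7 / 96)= 21 / 272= 0.08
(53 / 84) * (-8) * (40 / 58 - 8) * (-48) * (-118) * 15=636407040 / 203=3135010.05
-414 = -414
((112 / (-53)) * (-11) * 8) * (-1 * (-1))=9856 / 53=185.96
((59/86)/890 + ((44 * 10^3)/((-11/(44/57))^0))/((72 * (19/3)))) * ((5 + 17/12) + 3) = 47569990019/52353360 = 908.63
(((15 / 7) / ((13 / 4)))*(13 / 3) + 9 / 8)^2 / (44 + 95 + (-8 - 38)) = 49729 / 291648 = 0.17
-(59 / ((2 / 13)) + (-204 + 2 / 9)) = -3235 / 18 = -179.72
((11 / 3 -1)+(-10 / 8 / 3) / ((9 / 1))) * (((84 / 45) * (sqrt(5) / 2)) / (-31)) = -1981 * sqrt(5) / 25110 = -0.18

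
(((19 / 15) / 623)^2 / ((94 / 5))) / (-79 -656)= -0.00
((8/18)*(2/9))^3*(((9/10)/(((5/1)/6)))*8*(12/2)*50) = 16384/6561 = 2.50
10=10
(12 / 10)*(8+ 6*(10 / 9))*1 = 88 / 5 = 17.60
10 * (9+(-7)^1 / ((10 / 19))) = -43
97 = 97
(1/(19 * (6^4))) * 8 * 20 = 10/1539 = 0.01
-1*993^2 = -986049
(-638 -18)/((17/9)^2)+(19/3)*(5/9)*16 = -995392/7803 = -127.57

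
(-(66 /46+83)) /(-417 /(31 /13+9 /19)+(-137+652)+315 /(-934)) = -320140642 /1398225223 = -0.23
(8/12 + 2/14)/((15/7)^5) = 40817/2278125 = 0.02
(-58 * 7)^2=164836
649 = 649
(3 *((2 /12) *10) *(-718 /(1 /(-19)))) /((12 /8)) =136420 /3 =45473.33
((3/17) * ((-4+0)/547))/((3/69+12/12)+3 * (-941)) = 92/201183865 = 0.00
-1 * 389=-389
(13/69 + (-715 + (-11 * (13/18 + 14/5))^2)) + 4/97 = 14210419439/18071100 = 786.36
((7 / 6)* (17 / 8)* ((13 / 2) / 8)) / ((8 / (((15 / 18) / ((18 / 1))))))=7735 / 663552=0.01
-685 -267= -952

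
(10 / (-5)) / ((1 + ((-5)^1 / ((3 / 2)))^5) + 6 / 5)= 2430 / 497327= 0.00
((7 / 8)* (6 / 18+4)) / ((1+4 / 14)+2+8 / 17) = 10829 / 10728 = 1.01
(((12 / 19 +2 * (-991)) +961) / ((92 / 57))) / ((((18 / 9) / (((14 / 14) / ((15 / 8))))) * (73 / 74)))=-1434638 / 8395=-170.89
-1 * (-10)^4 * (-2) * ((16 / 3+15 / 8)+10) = 1032500 / 3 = 344166.67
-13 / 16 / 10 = -13 / 160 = -0.08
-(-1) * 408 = 408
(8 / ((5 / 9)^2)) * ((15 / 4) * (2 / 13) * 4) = 3888 / 65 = 59.82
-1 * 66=-66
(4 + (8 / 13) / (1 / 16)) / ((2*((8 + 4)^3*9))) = 5 / 11232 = 0.00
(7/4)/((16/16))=7/4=1.75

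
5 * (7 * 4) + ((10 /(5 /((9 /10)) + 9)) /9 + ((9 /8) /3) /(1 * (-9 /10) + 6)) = 1248455 /8908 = 140.15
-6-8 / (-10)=-26 / 5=-5.20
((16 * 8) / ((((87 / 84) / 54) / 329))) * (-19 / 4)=-302448384 / 29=-10429254.62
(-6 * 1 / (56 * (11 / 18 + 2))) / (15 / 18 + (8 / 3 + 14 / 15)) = -405 / 43757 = -0.01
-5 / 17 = -0.29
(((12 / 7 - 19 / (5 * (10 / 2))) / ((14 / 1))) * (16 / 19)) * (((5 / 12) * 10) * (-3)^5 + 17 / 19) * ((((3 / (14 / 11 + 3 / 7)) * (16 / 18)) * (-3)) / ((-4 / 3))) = -1694786808 / 8275925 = -204.79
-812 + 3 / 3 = -811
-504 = -504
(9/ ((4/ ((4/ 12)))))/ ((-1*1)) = -3/ 4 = -0.75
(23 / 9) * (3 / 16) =23 / 48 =0.48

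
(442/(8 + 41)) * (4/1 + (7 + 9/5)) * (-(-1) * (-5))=-28288/49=-577.31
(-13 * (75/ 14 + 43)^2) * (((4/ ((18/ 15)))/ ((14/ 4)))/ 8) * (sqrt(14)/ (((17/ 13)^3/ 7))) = -65451672845 * sqrt(14)/ 5777688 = -42386.81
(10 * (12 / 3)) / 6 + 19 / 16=377 / 48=7.85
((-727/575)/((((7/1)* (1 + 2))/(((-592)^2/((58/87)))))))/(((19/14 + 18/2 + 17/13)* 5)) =-3312235264/6103625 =-542.67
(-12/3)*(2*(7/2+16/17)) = -604/17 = -35.53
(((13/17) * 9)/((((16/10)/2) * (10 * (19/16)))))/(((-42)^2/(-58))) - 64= -1013305/15827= -64.02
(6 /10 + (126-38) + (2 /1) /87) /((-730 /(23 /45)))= -886673 /14289750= -0.06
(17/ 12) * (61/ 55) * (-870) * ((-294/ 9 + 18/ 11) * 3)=15397376/ 121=127251.04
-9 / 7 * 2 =-18 / 7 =-2.57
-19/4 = -4.75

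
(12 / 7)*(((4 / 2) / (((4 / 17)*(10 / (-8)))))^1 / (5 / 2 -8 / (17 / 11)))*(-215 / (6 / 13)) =-99416 / 49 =-2028.90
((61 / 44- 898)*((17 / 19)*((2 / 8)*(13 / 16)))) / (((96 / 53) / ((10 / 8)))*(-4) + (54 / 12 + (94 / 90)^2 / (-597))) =558631624949775 / 4449939691648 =125.54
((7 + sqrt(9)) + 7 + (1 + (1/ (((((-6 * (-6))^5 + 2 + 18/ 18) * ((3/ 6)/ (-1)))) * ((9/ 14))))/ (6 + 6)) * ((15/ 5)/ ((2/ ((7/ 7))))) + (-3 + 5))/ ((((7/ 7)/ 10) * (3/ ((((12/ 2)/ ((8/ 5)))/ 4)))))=139450125275/ 2176782444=64.06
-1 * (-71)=71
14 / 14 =1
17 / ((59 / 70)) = 1190 / 59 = 20.17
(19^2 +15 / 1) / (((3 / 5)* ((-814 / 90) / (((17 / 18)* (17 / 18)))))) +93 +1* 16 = 518651 / 10989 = 47.20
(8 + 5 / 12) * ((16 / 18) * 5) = 1010 / 27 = 37.41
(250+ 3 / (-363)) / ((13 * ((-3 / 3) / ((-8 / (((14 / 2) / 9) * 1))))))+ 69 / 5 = 11649399 / 55055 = 211.60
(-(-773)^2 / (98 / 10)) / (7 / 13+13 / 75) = -2912953875 / 34006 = -85660.00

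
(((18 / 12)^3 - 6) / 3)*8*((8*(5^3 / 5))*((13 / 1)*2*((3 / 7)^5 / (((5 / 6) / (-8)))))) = 12130560 / 2401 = 5052.29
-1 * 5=-5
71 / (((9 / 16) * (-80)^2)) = 71 / 3600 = 0.02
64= 64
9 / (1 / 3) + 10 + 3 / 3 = 38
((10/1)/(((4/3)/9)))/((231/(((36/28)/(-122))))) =-405/131516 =-0.00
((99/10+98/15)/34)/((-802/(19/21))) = -551/1010520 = -0.00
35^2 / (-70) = -35 / 2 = -17.50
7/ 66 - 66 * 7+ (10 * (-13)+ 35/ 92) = -1795835/ 3036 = -591.51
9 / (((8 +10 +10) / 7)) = 9 / 4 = 2.25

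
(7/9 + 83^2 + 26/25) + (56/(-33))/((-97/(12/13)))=21506120414/3120975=6890.83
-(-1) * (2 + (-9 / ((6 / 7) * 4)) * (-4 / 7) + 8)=23 / 2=11.50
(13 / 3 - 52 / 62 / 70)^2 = 197852356 / 10595025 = 18.67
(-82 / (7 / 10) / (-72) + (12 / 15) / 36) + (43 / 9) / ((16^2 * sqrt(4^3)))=1.65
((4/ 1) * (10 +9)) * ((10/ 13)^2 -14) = -172216/ 169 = -1019.03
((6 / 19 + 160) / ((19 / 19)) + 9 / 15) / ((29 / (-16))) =-244592 / 2755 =-88.78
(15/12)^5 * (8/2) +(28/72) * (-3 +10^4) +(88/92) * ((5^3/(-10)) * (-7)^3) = 423989851/52992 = 8001.02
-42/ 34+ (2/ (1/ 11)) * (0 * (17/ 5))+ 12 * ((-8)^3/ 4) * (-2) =52203/ 17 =3070.76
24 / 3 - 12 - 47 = -51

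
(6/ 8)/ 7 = 3/ 28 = 0.11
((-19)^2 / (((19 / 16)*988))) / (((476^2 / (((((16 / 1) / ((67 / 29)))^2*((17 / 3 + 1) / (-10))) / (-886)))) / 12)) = 0.00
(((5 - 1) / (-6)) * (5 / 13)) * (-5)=50 / 39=1.28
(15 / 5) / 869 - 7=-6080 / 869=-7.00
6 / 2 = 3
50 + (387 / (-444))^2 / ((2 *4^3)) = 140202241 / 2803712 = 50.01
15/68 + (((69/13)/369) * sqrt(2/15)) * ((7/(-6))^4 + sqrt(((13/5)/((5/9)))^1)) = 55223 * sqrt(30)/31084560 + 23 * sqrt(390)/39975 + 15/68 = 0.24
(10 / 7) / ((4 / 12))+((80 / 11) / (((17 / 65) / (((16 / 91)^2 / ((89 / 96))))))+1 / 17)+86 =967626239 / 10601591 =91.27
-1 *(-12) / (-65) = -12 / 65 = -0.18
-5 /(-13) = 5 /13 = 0.38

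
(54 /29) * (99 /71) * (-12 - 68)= -427680 /2059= -207.71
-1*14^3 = -2744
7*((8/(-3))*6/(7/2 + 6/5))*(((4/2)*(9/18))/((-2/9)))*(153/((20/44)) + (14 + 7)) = 1802304/47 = 38346.89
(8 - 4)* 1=4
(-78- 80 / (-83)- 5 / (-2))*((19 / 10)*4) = -235087 / 415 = -566.47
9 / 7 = 1.29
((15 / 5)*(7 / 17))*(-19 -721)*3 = -46620 / 17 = -2742.35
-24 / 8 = -3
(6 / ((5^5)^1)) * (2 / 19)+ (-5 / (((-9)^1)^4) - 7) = -2727133768 / 389559375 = -7.00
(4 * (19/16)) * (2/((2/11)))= 209/4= 52.25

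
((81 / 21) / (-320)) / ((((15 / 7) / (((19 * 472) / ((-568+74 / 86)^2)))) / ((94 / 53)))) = -97418263 / 350227397300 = -0.00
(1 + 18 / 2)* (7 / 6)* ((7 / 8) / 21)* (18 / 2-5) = 35 / 18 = 1.94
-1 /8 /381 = -1 /3048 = -0.00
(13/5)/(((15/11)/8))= 1144/75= 15.25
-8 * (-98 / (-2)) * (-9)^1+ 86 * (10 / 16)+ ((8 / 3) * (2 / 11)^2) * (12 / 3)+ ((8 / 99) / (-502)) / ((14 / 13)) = 27415592579 / 7653492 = 3582.10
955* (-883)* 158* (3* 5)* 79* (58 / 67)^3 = -102423375631.03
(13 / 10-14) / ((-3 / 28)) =1778 / 15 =118.53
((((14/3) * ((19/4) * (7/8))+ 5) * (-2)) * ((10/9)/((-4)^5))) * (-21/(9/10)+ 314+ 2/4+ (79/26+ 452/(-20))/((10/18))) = 292231247/21565440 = 13.55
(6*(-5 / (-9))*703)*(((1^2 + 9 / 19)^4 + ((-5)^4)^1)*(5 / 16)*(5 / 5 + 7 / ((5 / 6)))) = 713557618295 / 164616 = 4334679.61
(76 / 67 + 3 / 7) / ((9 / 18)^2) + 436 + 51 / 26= 5416735 / 12194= 444.21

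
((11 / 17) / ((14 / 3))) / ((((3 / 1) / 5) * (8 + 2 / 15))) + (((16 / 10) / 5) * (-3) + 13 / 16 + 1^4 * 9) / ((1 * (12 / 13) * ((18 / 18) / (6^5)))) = 54132895239 / 725900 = 74573.49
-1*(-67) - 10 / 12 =397 / 6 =66.17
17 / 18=0.94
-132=-132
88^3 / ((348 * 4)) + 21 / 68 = 2898083 / 5916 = 489.87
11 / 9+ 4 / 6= 17 / 9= 1.89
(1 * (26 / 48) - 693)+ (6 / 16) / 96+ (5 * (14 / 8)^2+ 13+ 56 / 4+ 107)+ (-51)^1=-456301 / 768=-594.14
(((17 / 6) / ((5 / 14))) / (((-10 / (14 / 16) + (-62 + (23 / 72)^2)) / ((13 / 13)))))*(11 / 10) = -7916832 / 66521825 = -0.12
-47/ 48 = -0.98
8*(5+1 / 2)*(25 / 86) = 550 / 43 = 12.79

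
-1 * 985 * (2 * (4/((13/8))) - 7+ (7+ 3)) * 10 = -1014550/13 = -78042.31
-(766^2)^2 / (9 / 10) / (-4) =95634056537.78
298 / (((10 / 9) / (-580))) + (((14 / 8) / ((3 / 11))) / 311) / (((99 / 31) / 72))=-145133314 / 933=-155555.53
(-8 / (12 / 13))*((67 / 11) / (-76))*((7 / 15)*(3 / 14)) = 871 / 12540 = 0.07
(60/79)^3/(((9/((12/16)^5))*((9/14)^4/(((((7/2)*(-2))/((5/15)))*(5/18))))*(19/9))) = -10504375/56206446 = -0.19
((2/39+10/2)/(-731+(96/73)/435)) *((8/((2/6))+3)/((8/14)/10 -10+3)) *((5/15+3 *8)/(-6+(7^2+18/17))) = 12938945225/871803467613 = 0.01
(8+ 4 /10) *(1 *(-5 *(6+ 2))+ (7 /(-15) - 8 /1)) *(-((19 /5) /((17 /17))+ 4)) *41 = 16274622 /125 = 130196.98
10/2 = 5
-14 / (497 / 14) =-28 / 71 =-0.39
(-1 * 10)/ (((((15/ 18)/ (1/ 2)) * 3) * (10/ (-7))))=7/ 5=1.40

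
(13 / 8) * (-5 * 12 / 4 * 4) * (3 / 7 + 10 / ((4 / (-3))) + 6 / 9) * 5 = 3122.32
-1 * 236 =-236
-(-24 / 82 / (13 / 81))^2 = -944784 / 284089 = -3.33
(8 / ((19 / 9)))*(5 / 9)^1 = 40 / 19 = 2.11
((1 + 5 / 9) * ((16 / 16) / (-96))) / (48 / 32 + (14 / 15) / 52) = -455 / 42624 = -0.01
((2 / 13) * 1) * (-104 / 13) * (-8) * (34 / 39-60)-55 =-323053 / 507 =-637.19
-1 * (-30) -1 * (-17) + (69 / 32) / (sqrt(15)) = 23 * sqrt(15) / 160 + 47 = 47.56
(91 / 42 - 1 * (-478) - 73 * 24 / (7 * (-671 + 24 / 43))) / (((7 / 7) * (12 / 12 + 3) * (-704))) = -581846459 / 3409663488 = -0.17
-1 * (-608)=608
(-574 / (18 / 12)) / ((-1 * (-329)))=-164 / 141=-1.16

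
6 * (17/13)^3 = 13.42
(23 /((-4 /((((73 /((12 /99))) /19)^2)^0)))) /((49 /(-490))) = 115 /2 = 57.50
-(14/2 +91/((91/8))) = -15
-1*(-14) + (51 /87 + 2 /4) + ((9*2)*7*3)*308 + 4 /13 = 87795303 /754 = 116439.39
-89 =-89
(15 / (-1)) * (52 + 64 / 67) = -53220 / 67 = -794.33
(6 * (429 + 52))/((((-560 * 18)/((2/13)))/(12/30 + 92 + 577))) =-123839/4200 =-29.49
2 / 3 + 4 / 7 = 26 / 21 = 1.24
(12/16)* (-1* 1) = -3/4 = -0.75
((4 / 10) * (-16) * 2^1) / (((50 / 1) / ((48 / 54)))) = -256 / 1125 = -0.23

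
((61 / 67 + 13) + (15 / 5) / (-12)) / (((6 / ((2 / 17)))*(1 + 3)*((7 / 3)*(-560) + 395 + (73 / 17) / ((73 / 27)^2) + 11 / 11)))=-267253 / 3632177200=-0.00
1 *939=939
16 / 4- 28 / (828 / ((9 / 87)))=7997 / 2001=4.00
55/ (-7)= -55/ 7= -7.86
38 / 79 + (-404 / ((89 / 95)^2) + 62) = -248943844 / 625759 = -397.83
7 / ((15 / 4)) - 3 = -17 / 15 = -1.13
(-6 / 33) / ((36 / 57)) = -19 / 66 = -0.29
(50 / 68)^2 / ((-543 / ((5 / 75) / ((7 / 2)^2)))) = -125 / 23068269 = -0.00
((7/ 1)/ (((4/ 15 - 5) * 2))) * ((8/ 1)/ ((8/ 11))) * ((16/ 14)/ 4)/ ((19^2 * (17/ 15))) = -2475/ 435727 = -0.01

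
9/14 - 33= -453/14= -32.36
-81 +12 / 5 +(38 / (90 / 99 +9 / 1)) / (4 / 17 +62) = -22643008 / 288305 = -78.54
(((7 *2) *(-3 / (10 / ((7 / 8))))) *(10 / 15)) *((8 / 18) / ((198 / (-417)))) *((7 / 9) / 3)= 47677 / 80190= 0.59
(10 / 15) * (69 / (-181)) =-46 / 181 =-0.25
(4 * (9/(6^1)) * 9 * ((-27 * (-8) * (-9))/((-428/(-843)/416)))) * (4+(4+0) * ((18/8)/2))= -78229374912/107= -731115653.38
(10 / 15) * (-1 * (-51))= 34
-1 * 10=-10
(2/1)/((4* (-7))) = -1/14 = -0.07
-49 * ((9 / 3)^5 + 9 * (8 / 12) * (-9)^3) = 202419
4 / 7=0.57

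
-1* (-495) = 495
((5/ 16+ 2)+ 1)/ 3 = 53/ 48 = 1.10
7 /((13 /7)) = 49 /13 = 3.77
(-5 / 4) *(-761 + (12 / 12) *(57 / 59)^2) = 950.08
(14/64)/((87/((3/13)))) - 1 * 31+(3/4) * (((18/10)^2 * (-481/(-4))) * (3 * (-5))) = -266259231/60320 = -4414.11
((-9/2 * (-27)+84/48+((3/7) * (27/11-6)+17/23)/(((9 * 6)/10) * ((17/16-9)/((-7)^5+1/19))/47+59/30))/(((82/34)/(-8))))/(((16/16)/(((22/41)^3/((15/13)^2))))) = -29234949829463483248/618215783527362825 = -47.29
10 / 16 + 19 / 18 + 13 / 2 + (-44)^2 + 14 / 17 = 2380685 / 1224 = 1945.00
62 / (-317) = -62 / 317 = -0.20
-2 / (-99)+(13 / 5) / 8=1367 / 3960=0.35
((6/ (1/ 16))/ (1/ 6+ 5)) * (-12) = -222.97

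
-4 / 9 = -0.44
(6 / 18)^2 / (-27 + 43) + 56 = 56.01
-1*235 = -235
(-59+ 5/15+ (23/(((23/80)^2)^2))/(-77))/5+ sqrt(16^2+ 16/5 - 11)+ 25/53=-14900338627/744802905+ sqrt(6205)/5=-4.25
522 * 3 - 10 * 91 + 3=659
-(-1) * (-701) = -701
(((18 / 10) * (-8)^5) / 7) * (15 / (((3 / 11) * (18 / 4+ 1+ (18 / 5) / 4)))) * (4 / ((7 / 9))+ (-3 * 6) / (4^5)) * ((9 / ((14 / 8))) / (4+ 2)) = -109111860 / 343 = -318110.38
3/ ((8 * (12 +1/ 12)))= 9/ 290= 0.03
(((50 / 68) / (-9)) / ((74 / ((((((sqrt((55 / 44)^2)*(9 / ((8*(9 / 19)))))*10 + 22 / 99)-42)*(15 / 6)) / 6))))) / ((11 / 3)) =217625 / 143472384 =0.00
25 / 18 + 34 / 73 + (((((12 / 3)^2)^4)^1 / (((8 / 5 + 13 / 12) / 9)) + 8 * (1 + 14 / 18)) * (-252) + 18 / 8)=-3348340522715 / 60444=-55395746.85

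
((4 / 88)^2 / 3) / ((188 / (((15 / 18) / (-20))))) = -1 / 6551424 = -0.00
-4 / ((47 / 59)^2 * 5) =-13924 / 11045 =-1.26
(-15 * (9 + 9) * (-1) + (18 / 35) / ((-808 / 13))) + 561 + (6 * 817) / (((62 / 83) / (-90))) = -258524578887 / 438340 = -589780.94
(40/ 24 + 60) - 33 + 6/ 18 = 29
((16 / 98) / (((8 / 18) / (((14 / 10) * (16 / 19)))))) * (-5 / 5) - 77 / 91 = -11059 / 8645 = -1.28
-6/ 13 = -0.46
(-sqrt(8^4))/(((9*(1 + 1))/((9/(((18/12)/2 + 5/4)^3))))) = -4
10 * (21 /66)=35 /11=3.18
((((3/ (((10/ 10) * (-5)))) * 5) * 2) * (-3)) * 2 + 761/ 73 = 3389/ 73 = 46.42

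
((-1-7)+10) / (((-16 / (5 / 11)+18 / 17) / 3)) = -0.18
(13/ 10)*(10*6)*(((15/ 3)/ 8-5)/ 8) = -1365/ 32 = -42.66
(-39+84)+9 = 54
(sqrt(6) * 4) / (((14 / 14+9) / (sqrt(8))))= 8 * sqrt(3) / 5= 2.77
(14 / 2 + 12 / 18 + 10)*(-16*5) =-4240 / 3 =-1413.33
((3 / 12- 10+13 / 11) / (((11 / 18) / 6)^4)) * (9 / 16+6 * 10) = -776569224132 / 161051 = -4821883.90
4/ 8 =1/ 2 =0.50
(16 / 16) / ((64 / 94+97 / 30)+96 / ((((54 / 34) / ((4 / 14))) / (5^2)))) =29610 / 12899899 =0.00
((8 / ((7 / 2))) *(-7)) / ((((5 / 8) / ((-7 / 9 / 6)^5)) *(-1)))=-67228 / 71744535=-0.00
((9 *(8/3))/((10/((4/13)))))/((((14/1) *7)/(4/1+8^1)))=288/3185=0.09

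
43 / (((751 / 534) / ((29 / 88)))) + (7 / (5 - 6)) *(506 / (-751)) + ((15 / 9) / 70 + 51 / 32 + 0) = 91097603 / 5551392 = 16.41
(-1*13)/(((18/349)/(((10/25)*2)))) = -9074/45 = -201.64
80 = 80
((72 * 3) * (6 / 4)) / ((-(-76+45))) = 324 / 31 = 10.45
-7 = -7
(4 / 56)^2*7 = 1 / 28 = 0.04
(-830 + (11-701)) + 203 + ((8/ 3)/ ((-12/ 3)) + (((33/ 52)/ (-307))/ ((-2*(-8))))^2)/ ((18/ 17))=-4642057499846413/ 3523036667904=-1317.63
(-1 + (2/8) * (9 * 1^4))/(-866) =-5/3464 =-0.00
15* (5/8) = 9.38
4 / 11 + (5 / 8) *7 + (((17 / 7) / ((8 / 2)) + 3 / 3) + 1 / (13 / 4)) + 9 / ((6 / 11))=23.15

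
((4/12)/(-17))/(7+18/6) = -1/510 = -0.00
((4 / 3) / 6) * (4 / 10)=4 / 45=0.09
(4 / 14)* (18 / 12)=3 / 7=0.43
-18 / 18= -1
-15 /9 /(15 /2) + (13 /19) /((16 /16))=79 /171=0.46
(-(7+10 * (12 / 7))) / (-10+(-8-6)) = 169 / 168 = 1.01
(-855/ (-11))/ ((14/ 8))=3420/ 77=44.42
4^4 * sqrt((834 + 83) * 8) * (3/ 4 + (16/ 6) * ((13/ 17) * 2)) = 126080 * sqrt(1834)/ 51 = 105870.68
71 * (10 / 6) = 355 / 3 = 118.33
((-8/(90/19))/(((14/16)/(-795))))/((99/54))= 64448/77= 836.99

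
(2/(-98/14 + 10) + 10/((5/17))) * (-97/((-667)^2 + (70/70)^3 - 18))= -0.01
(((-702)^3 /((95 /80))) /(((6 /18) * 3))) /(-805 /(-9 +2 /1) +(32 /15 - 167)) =5842078.38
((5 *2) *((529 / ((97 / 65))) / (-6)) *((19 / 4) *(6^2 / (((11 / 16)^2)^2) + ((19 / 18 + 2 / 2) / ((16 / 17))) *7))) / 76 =-127902154594175 / 19632526848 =-6514.81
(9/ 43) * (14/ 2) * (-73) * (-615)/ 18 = 314265/ 86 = 3654.24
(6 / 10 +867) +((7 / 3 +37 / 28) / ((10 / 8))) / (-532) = 867.59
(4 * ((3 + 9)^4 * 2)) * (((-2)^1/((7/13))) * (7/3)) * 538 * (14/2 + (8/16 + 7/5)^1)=-34419879936/5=-6883975987.20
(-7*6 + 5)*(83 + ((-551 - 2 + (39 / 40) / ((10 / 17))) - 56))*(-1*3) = -23280807 / 400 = -58202.02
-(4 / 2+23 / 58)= -139 / 58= -2.40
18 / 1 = 18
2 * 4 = 8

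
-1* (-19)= 19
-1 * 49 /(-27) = 49 /27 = 1.81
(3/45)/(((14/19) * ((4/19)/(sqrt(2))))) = 361 * sqrt(2)/840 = 0.61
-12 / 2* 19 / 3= -38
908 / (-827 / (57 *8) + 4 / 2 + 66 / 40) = 2070240 / 4187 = 494.44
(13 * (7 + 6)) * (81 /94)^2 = 125.49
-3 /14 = -0.21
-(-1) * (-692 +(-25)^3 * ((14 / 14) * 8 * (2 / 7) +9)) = -1239219 / 7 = -177031.29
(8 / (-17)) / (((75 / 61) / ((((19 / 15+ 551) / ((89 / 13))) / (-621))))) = 52553696 / 1057019625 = 0.05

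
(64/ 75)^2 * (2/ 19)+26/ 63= 366094/ 748125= 0.49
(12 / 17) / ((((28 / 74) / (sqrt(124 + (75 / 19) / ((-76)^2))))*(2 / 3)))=333*sqrt(258558289) / 171836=31.16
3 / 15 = 1 / 5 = 0.20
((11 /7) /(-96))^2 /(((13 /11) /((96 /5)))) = 1331 /305760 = 0.00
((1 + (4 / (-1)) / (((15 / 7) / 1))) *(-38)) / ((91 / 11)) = 418 / 105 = 3.98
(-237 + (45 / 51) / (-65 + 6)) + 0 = -237726 / 1003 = -237.01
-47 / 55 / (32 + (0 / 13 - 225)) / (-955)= -47 / 10137325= -0.00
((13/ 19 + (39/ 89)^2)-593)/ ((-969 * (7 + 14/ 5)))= 445570175/ 7145843019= 0.06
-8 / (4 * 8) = -1 / 4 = -0.25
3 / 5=0.60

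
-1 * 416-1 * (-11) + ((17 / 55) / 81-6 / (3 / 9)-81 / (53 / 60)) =-121527044 / 236115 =-514.69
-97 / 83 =-1.17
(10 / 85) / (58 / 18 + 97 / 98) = 1764 / 63155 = 0.03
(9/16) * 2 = 9/8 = 1.12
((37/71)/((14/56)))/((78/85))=6290/2769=2.27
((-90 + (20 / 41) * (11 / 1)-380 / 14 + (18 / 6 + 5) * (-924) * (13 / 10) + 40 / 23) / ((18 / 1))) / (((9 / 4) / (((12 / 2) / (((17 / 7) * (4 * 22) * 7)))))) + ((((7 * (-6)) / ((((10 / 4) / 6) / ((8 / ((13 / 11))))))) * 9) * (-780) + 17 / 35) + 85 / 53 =134303549219368 / 28038219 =4790017.13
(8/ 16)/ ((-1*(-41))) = 1/ 82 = 0.01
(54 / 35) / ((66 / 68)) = 612 / 385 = 1.59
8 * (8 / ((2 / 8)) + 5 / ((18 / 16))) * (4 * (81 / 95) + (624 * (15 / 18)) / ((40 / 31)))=101310016 / 855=118491.25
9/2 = 4.50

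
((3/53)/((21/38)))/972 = 19/180306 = 0.00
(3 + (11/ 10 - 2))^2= 441/ 100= 4.41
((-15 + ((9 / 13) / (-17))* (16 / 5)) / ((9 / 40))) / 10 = -22292 / 3315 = -6.72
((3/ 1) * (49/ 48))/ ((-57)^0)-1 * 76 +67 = -95/ 16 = -5.94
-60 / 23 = -2.61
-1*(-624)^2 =-389376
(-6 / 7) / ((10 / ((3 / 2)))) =-9 / 70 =-0.13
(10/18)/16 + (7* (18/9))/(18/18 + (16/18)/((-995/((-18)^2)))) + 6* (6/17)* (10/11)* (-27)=-87686525/2719728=-32.24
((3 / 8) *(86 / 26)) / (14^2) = 129 / 20384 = 0.01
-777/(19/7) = -5439/19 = -286.26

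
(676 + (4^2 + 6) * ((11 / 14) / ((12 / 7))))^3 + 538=558052515001 / 1728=322947057.29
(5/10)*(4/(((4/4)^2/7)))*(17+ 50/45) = 2282/9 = 253.56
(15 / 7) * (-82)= -1230 / 7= -175.71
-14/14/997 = -0.00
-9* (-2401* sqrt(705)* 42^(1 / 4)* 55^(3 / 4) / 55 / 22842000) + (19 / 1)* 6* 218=2401* 33^(3 / 4)* sqrt(47)* 70^(1 / 4) / 27918000 + 24852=24852.02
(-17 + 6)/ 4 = -11/ 4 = -2.75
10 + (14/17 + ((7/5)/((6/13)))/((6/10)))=4859/306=15.88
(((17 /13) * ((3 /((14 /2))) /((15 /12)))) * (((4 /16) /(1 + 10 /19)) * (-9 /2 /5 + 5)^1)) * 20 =79458 /13195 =6.02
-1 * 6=-6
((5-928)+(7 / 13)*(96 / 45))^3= -5808800031688081 / 7414875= -783398240.93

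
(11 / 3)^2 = 121 / 9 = 13.44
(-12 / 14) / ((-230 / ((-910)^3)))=-64591800 / 23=-2808339.13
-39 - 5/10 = -39.50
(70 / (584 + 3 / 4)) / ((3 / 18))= 1680 / 2339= 0.72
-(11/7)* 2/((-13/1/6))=1.45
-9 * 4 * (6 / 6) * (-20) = 720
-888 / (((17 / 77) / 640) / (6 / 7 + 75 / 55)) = -97182720 / 17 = -5716630.59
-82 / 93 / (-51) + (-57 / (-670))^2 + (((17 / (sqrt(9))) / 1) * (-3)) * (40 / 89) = -1443162673177 / 189492810300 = -7.62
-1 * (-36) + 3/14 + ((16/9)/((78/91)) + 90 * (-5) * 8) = -1346327/378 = -3561.71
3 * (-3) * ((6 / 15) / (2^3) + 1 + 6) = -1269 / 20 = -63.45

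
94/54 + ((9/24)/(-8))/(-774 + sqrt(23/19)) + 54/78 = 3 * sqrt(437)/728474944 + 311066543797/127847352672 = 2.43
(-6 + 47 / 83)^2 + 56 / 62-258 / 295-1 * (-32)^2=-62649995657 / 62999905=-994.45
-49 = -49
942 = 942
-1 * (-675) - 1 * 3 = 672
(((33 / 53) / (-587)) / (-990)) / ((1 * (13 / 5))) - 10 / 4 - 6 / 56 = -88573003 / 33973212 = -2.61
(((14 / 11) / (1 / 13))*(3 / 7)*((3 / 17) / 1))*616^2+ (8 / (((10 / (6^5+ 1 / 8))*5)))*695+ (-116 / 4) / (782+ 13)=36207559627 / 27030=1339532.36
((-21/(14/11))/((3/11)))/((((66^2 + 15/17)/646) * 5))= -664411/370335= -1.79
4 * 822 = 3288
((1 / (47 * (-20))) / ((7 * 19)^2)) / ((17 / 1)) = -1 / 282670220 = -0.00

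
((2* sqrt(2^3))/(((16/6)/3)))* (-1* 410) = -1845* sqrt(2) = -2609.22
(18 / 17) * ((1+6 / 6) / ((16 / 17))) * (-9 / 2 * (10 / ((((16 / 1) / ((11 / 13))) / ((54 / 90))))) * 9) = -24057 / 832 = -28.91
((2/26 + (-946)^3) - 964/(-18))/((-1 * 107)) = 99051086437/12519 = 7912060.58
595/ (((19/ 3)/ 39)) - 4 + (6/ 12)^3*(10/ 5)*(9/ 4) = 1112795/ 304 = 3660.51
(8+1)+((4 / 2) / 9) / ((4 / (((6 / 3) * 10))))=91 / 9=10.11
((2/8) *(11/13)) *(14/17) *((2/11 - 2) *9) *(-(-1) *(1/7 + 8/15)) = -426/221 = -1.93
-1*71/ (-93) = 71/ 93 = 0.76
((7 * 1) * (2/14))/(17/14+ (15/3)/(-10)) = 7/5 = 1.40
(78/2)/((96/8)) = 13/4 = 3.25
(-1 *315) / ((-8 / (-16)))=-630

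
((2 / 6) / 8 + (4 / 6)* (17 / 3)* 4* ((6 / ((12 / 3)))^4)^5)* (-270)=-889130759535 / 65536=-13567058.71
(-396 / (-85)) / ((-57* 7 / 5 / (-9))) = 1188 / 2261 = 0.53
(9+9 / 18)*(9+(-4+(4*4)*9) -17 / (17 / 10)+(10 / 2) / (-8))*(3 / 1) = 63099 / 16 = 3943.69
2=2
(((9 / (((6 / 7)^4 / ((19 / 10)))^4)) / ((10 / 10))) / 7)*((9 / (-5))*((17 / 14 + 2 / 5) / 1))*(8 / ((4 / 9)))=-9987698125673261777 / 967458816000000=-10323.64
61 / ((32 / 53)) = 3233 / 32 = 101.03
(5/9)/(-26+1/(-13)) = -65/3051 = -0.02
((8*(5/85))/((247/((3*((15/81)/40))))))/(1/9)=1/4199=0.00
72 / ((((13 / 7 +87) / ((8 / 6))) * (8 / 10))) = 1.35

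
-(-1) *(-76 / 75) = -76 / 75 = -1.01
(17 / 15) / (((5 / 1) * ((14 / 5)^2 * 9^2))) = 17 / 47628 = 0.00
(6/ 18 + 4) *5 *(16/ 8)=130/ 3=43.33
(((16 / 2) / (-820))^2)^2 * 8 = 128 / 1766100625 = 0.00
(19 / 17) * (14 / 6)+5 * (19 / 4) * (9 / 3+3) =14801 / 102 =145.11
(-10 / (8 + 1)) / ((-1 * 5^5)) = 2 / 5625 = 0.00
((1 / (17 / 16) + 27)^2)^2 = 50906640625 / 83521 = 609507.08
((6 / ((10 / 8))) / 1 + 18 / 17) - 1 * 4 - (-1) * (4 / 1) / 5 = 226 / 85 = 2.66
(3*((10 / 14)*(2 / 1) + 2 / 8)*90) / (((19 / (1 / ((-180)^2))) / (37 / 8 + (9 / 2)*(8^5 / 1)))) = 108.56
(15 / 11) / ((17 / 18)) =270 / 187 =1.44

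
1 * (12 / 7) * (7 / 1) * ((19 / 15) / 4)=19 / 5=3.80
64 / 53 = 1.21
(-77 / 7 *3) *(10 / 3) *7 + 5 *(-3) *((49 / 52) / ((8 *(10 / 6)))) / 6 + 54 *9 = -236435 / 832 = -284.18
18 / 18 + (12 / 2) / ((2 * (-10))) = 7 / 10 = 0.70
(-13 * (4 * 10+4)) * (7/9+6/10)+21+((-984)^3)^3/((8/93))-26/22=-10054230730225363747753430000.00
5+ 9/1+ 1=15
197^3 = 7645373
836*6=5016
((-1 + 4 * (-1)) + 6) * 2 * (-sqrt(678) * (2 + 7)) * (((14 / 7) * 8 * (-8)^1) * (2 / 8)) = 576 * sqrt(678) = 14998.14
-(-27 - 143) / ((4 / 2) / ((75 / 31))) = 6375 / 31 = 205.65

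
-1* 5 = -5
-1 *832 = -832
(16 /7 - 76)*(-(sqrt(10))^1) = 516*sqrt(10) /7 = 233.11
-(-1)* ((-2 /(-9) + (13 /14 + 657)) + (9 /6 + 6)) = 41936 /63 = 665.65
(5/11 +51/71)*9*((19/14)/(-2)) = -39159/5467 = -7.16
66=66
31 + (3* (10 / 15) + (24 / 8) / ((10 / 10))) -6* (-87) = 558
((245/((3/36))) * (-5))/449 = -14700/449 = -32.74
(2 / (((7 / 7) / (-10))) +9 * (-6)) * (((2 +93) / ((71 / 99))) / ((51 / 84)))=-19487160 / 1207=-16145.12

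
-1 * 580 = -580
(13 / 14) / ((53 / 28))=26 / 53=0.49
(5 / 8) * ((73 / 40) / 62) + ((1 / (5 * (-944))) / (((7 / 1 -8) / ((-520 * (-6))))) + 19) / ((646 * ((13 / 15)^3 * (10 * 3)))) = 3315292717 / 166133132672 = 0.02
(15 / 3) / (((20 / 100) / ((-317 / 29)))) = -7925 / 29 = -273.28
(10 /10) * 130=130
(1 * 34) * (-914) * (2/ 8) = -7769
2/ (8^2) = 1/ 32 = 0.03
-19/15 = -1.27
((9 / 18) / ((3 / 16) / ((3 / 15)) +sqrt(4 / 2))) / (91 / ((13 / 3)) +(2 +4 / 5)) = -600 / 34153 +640 * sqrt(2) / 34153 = 0.01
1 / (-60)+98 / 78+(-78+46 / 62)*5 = -9310523 / 24180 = -385.05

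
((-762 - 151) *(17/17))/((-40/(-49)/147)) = -6576339/40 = -164408.48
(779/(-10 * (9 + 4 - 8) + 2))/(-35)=779/1680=0.46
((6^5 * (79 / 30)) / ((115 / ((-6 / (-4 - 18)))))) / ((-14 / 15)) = -460728 / 8855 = -52.03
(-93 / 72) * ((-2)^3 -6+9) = 155 / 24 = 6.46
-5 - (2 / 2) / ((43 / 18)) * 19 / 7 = -1847 / 301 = -6.14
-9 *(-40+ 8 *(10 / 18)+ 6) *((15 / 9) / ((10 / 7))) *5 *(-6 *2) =-18620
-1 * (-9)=9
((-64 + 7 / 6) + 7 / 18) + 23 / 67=-37447 / 603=-62.10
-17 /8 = -2.12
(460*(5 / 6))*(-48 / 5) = -3680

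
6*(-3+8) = 30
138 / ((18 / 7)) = 53.67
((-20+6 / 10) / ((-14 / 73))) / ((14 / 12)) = 21243 / 245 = 86.71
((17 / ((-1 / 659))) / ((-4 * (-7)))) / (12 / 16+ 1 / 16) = -44812 / 91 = -492.44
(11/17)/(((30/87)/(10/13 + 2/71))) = 117392/78455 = 1.50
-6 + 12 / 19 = -102 / 19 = -5.37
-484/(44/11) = -121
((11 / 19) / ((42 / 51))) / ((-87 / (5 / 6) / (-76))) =935 / 1827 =0.51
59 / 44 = 1.34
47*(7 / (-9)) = -329 / 9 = -36.56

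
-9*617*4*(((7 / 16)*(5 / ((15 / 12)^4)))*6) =-14926464 / 125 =-119411.71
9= 9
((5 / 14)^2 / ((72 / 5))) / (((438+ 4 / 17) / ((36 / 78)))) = 85 / 9111648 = 0.00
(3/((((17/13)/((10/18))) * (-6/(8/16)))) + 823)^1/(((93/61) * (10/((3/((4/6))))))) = 30720271/126480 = 242.89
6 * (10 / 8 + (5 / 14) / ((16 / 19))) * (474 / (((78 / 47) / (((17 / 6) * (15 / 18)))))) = 39450625 / 5824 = 6773.80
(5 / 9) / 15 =1 / 27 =0.04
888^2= 788544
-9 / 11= -0.82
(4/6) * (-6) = -4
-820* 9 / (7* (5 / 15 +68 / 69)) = -799.40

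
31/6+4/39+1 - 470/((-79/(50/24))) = 57503/3081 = 18.66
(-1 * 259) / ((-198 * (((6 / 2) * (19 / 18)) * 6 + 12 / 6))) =37 / 594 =0.06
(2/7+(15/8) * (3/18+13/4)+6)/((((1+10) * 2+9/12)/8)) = 2843/637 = 4.46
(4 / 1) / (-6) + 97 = 96.33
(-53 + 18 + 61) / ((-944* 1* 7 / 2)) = -13 / 1652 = -0.01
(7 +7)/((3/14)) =196/3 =65.33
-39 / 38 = -1.03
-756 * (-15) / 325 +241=17933 / 65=275.89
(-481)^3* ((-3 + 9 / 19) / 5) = 5341662768 / 95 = 56228029.14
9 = 9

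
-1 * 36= -36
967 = 967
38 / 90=19 / 45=0.42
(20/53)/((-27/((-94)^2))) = -176720/1431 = -123.49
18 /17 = 1.06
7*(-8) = -56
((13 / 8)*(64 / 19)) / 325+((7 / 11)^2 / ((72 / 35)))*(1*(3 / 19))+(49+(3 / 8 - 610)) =-560.58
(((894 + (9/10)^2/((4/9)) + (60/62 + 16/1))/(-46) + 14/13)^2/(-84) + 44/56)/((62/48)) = -29745598812361/11277680960000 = -2.64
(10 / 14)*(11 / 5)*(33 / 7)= 363 / 49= 7.41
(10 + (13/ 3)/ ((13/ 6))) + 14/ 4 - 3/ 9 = 91/ 6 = 15.17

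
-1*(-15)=15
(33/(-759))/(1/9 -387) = 9/80086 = 0.00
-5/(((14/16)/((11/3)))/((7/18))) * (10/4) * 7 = -142.59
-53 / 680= -0.08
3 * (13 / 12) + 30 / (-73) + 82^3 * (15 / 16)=150937819 / 292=516910.34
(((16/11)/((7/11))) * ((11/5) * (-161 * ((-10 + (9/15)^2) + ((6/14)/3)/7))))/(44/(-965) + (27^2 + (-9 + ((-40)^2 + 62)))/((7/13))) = 4603207488/2614664675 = 1.76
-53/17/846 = -0.00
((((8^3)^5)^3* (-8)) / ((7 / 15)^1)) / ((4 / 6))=-7840105733858422198196150955227939591946240 / 7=-1120015104836917456885164000000000000000000.00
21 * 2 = 42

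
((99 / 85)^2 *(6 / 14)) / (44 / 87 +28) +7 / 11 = 906120671 / 1379686000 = 0.66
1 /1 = 1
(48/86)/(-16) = -3/86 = -0.03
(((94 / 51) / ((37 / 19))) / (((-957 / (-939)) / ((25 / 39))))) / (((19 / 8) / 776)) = 4566294400 / 23476167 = 194.51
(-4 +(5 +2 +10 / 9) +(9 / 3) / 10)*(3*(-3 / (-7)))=397 / 70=5.67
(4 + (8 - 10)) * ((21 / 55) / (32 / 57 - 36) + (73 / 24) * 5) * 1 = 10130693 / 333300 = 30.40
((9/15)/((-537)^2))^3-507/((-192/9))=168857819605321338439/7105128504102936000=23.77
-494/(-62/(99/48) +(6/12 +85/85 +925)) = -32604/59165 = -0.55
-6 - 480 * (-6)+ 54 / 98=140853 / 49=2874.55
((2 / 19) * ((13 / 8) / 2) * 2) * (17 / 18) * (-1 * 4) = -221 / 342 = -0.65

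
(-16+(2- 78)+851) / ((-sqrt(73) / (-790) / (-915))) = -548643150 * sqrt(73) / 73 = -64213823.68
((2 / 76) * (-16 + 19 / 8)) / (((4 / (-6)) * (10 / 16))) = 0.86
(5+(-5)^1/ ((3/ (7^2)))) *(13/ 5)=-598/ 3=-199.33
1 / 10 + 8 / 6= 43 / 30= 1.43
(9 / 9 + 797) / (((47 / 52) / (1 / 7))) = 5928 / 47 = 126.13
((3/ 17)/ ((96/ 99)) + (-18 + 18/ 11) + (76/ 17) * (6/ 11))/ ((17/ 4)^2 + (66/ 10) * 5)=-82239/ 305558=-0.27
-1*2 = -2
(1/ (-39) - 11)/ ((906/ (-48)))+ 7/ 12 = 9167/ 7852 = 1.17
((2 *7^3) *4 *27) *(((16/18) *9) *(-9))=-5334336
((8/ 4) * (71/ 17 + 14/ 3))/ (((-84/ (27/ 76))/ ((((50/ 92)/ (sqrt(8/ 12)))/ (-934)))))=33825 * sqrt(6)/ 1554265664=0.00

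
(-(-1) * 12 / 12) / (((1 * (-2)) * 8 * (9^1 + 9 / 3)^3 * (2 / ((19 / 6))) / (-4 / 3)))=19 / 248832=0.00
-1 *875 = -875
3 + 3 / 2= 9 / 2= 4.50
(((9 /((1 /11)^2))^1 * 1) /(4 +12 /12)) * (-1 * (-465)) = 101277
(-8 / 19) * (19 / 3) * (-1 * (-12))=-32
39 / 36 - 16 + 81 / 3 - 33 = -251 / 12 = -20.92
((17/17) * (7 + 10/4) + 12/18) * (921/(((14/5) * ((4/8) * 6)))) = 93635/84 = 1114.70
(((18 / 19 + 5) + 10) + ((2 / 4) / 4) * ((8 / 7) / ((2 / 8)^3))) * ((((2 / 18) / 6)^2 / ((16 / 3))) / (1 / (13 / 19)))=43381 / 39299904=0.00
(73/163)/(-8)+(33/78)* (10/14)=0.25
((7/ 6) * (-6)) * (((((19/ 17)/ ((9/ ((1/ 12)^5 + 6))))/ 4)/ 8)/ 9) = -198568069/ 10964533248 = -0.02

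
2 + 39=41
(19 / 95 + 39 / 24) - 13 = -447 / 40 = -11.18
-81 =-81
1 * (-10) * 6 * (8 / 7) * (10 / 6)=-800 / 7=-114.29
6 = 6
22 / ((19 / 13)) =286 / 19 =15.05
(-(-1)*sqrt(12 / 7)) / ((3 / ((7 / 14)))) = 0.22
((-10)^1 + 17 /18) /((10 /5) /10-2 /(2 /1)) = 815 /72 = 11.32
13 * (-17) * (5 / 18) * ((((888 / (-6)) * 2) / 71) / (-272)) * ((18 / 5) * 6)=-1443 / 71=-20.32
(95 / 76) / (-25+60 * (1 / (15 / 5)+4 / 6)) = 1 / 28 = 0.04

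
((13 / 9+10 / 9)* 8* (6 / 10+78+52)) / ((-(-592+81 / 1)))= 120152 / 22995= 5.23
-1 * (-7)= 7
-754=-754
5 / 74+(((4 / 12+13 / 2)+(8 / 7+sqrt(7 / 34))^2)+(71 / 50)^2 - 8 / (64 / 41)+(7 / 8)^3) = 8 * sqrt(238) / 119+176766401449 / 29588160000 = 7.01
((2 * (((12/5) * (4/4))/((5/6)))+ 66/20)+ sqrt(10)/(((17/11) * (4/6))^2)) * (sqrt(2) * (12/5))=6534 * sqrt(5)/1445+ 2718 * sqrt(2)/125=40.86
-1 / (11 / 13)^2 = -169 / 121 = -1.40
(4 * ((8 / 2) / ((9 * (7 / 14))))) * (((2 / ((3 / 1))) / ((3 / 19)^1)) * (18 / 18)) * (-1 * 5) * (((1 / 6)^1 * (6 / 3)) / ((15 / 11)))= -13376 / 729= -18.35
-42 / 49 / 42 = -1 / 49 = -0.02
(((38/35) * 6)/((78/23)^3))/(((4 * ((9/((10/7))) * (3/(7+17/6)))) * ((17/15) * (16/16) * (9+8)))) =68196035/60481177848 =0.00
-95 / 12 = -7.92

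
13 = 13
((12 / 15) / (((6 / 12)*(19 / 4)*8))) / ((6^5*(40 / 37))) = 0.00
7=7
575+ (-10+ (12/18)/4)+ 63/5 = 17333/30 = 577.77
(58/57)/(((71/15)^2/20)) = 87000/95779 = 0.91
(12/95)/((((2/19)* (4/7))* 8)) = 21/80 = 0.26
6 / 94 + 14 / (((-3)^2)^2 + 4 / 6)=387 / 1645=0.24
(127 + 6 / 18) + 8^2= 191.33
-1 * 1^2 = -1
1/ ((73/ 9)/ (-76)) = -684/ 73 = -9.37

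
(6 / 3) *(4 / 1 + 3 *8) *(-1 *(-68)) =3808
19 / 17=1.12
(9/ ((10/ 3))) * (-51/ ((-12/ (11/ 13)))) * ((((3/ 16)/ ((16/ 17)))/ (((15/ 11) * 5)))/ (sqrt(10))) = 0.09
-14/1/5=-2.80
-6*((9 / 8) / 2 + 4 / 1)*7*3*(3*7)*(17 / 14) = -234549 / 16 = -14659.31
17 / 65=0.26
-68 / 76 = -17 / 19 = -0.89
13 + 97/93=1306/93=14.04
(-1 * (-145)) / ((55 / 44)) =116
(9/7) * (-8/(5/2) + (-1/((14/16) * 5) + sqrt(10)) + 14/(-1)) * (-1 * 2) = 2196/49- 18 * sqrt(10)/7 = 36.68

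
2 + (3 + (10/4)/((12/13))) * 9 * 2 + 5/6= 1267/12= 105.58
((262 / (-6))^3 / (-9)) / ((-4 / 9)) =-2248091 / 108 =-20815.66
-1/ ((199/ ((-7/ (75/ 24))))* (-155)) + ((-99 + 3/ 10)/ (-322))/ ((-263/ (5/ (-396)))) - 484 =-1192031422877957/ 2462874546000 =-484.00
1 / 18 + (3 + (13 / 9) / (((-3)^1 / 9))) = -23 / 18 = -1.28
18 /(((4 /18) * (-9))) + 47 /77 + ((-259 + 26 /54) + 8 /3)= -549358 /2079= -264.24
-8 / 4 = -2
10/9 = 1.11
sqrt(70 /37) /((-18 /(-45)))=5 * sqrt(2590) /74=3.44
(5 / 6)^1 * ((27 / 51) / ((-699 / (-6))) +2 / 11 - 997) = -72386945 / 87142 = -830.68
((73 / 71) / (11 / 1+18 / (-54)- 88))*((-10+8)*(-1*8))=-438 / 2059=-0.21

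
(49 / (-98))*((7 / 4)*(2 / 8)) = -7 / 32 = -0.22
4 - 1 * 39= -35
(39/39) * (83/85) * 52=4316/85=50.78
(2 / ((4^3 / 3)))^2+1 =1033 / 1024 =1.01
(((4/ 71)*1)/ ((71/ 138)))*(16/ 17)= 8832/ 85697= 0.10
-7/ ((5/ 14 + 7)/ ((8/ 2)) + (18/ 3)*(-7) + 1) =392/ 2193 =0.18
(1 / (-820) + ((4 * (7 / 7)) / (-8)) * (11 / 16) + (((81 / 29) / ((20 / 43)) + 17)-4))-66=-9005923 / 190240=-47.34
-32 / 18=-16 / 9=-1.78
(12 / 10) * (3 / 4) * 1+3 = 39 / 10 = 3.90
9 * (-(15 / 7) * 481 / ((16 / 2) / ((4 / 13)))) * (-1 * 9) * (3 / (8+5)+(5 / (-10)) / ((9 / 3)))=74925 / 364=205.84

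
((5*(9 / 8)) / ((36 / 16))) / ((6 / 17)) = 85 / 12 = 7.08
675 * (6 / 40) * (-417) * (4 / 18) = -18765 / 2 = -9382.50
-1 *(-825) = 825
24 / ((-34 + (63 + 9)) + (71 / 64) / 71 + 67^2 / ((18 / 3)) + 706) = 4608 / 286499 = 0.02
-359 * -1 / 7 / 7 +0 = 359 / 49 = 7.33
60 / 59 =1.02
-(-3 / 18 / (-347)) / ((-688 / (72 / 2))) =0.00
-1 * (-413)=413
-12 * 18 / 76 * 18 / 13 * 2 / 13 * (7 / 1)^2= -95256 / 3211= -29.67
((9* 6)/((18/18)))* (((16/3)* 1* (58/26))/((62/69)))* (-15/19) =-4322160/7657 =-564.47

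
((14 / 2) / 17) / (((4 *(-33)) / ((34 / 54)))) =-7 / 3564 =-0.00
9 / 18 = 0.50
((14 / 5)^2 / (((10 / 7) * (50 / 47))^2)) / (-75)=-5303809 / 117187500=-0.05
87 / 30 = 29 / 10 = 2.90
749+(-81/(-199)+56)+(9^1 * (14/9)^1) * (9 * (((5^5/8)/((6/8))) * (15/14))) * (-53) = -1482851323/398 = -3725757.09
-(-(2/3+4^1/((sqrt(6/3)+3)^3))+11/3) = -2.95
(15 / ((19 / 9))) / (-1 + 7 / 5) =675 / 38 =17.76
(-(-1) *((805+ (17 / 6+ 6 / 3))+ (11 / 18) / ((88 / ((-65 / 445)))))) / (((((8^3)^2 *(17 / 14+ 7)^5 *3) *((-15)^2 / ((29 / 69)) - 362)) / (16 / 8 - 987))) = -996556732713101 / 6369301095643791360000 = -0.00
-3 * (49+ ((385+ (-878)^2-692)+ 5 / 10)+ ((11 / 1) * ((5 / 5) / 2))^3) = -2312378.62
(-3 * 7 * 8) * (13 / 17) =-2184 / 17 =-128.47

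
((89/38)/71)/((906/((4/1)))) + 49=29943842/611097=49.00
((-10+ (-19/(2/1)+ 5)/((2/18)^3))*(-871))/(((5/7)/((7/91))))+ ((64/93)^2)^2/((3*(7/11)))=4848595876108829/15709092210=308649.02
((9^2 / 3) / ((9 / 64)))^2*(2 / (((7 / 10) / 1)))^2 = 14745600 / 49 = 300930.61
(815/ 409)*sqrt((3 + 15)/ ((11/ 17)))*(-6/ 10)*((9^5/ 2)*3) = -259874649*sqrt(374)/ 8998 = -558539.29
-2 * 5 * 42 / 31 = -420 / 31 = -13.55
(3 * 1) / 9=1 / 3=0.33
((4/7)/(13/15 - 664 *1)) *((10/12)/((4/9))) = -225/139258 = -0.00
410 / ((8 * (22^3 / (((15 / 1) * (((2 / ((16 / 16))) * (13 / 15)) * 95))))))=253175 / 21296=11.89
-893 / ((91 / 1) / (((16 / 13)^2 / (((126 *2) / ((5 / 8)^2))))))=-22325 / 968877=-0.02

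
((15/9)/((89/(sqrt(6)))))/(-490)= -sqrt(6)/26166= -0.00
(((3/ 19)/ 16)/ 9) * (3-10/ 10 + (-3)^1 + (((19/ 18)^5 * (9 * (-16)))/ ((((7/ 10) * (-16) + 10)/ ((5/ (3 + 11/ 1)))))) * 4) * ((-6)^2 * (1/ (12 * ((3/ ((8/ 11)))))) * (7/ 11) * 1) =61626913/ 543014604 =0.11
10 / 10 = 1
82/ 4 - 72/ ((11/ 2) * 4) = 17.23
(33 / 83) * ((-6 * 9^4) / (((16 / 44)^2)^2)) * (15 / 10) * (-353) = 10070984628441 / 21248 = 473973297.65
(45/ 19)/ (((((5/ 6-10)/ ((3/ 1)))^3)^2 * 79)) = 306110016/ 8309728315625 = 0.00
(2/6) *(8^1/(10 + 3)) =8/39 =0.21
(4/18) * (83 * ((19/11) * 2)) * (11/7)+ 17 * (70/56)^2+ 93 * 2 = 315191/1008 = 312.69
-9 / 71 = -0.13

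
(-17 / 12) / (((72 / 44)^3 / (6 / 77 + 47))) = -7456625 / 489888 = -15.22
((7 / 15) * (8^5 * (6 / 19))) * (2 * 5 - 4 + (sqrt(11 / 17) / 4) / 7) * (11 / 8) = 22528 * sqrt(187) / 1615 + 3784704 / 95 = 40029.74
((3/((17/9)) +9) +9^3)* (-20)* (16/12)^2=-447040/17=-26296.47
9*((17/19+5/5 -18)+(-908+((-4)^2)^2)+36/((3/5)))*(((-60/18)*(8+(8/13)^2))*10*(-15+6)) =-13756852.32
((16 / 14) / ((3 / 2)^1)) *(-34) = -544 / 21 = -25.90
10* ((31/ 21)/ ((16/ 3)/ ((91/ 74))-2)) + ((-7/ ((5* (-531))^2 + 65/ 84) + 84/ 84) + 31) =7237460143223/ 188885694635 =38.32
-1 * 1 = -1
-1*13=-13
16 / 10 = 8 / 5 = 1.60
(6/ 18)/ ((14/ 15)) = 5/ 14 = 0.36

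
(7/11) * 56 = 392/11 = 35.64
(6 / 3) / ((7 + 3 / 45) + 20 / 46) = 345 / 1294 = 0.27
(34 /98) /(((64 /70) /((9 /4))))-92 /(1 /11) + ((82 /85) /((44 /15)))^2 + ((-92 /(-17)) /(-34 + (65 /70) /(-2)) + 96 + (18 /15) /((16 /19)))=-27628382836839 /30235596160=-913.77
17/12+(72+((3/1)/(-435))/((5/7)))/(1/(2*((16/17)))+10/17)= 116073943/1766100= 65.72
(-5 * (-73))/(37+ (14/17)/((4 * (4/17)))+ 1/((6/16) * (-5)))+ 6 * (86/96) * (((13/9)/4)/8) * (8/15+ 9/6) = 3180253619/309726720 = 10.27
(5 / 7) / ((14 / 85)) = 425 / 98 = 4.34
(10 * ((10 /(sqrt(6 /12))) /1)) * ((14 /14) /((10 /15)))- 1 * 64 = -64 + 150 * sqrt(2) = 148.13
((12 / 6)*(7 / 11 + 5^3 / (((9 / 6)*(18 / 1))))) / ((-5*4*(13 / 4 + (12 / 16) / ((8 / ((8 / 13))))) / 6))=-20332 / 21285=-0.96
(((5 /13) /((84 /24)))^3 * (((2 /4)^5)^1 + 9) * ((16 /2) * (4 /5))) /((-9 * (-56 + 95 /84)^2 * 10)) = -92480 /326694266899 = -0.00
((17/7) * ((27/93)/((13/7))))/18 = 17/806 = 0.02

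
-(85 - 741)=656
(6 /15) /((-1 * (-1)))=2 /5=0.40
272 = 272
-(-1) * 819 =819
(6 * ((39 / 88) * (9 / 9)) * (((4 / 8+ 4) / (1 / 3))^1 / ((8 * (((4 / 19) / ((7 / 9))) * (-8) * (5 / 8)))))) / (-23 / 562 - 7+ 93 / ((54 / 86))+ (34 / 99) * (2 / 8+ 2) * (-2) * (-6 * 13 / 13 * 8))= -118061307 / 7664762240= -0.02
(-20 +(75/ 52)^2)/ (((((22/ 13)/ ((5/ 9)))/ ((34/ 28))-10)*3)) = 4118675/ 5165472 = 0.80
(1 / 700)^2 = 1 / 490000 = 0.00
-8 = -8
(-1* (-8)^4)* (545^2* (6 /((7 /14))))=-14599372800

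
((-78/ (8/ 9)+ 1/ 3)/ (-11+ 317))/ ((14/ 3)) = -1049/ 17136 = -0.06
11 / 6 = 1.83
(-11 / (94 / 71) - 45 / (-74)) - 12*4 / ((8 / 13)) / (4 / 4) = -149033 / 1739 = -85.70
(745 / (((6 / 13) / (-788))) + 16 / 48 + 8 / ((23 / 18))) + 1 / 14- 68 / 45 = -18430674011 / 14490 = -1271958.18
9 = 9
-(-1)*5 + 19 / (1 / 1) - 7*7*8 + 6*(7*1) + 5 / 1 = -321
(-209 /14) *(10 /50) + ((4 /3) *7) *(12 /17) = 4287 /1190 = 3.60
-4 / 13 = -0.31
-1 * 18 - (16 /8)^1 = -20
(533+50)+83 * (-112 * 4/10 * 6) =-21727.40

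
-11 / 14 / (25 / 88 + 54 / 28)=-484 / 1363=-0.36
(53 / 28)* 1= 53 / 28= 1.89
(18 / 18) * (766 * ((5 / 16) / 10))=383 / 16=23.94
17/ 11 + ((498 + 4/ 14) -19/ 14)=76765/ 154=498.47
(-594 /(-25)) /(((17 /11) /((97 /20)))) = 316899 /4250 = 74.56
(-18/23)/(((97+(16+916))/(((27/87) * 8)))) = -432/228781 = -0.00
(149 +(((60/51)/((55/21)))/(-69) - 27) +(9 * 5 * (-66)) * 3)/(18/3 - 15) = 12599072/12903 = 976.45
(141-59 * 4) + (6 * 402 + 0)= 2317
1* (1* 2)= 2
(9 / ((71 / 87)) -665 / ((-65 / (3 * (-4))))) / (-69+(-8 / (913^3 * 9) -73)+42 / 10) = 3532151647579005 / 4355878576731851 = 0.81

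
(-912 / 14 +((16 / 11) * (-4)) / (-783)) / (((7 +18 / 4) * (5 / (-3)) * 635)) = 1570832 / 293516685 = 0.01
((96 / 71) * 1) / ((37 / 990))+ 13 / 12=1174631 / 31524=37.26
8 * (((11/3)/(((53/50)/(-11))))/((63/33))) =-532400/3339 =-159.45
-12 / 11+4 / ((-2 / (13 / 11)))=-38 / 11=-3.45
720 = 720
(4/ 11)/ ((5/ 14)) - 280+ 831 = 30361/ 55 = 552.02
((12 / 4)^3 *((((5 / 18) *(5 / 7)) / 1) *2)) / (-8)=-75 / 56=-1.34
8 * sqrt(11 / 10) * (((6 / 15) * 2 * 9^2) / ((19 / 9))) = 257.54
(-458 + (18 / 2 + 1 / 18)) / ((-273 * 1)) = 8081 / 4914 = 1.64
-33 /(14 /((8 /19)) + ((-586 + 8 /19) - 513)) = 2508 /80965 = 0.03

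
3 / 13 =0.23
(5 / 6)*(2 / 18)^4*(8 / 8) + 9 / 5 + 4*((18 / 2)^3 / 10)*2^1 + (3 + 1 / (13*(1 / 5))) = 588.38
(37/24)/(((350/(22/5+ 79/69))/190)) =1344839/289800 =4.64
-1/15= -0.07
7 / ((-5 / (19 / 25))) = -1.06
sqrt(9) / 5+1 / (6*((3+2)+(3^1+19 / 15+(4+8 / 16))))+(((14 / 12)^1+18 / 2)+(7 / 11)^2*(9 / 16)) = 132007427 / 11993520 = 11.01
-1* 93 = -93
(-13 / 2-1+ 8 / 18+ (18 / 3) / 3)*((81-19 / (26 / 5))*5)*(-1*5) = 351925 / 36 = 9775.69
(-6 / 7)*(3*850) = -2185.71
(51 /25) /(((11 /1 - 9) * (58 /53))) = 2703 /2900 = 0.93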